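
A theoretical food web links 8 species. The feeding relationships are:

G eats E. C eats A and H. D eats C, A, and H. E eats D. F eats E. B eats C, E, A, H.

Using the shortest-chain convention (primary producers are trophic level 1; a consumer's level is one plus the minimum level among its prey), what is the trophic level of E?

Trophic level 3

A is a producer → level 1.
D eats A → level 2.
E eats D → level 3.
No prey of E is below level 2, so 3 is the minimum.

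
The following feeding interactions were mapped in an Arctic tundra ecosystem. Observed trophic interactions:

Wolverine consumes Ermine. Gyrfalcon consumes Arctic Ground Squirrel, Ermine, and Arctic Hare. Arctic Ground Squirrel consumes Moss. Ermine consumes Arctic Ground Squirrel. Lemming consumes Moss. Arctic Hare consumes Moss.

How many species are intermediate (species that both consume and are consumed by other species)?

3

Intermediate species (has both prey and predators): Arctic Hare, Arctic Ground Squirrel, Ermine.
Count: 3.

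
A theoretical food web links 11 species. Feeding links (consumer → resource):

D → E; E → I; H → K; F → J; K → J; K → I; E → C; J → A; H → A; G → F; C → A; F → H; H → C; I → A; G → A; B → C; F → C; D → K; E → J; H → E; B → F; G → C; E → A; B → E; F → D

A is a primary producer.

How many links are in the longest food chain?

One longest chain: A → I → K → H → F → G.
It has 6 species and 5 links.

5 links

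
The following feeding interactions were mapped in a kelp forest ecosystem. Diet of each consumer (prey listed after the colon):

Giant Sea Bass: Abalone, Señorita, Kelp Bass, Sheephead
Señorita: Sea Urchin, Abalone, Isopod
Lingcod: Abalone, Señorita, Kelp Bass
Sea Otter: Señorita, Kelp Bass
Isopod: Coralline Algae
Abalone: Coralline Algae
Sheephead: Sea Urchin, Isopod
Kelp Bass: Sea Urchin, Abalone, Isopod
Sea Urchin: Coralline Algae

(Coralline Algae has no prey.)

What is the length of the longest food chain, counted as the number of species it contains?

4 species

One longest chain: Coralline Algae → Sea Urchin → Señorita → Sea Otter.
It has 4 species and 3 links.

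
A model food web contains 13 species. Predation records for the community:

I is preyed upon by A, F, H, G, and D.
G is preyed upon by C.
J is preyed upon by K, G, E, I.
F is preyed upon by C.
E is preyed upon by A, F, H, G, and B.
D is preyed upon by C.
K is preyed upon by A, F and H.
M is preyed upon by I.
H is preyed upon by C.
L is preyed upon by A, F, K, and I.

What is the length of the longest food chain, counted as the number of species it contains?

One longest chain: M → I → D → C.
It has 4 species and 3 links.

4 species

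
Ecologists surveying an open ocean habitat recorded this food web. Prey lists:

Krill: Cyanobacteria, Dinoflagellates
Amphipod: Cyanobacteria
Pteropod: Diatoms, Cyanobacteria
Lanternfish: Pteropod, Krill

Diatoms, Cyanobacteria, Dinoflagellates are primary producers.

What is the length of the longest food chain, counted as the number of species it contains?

One longest chain: Diatoms → Pteropod → Lanternfish.
It has 3 species and 2 links.

3 species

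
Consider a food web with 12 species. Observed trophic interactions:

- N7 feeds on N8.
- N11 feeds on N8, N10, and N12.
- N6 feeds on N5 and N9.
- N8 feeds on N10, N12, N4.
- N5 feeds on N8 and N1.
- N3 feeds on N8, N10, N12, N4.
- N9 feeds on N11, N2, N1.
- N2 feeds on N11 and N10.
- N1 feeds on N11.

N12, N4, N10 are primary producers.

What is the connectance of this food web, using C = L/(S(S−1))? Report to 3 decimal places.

The web has S = 12 species and L = 21 feeding links.
C = L / (S(S−1)) = 21 / 132 = 0.1591 ≈ 0.159.

C = 0.159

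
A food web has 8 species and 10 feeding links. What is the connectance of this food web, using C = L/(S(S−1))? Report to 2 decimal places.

The web has S = 8 species and L = 10 feeding links.
C = L / (S(S−1)) = 10 / 56 = 0.1786 ≈ 0.18.

C = 0.18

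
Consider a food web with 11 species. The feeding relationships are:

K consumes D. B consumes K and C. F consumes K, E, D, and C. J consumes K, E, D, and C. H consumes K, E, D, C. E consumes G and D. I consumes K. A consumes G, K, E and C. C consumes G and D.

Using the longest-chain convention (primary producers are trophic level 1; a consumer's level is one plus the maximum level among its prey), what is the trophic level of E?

D is a producer → level 1.
E eats D (level 1); other prey at levels: G 1 → level 2.

Trophic level 2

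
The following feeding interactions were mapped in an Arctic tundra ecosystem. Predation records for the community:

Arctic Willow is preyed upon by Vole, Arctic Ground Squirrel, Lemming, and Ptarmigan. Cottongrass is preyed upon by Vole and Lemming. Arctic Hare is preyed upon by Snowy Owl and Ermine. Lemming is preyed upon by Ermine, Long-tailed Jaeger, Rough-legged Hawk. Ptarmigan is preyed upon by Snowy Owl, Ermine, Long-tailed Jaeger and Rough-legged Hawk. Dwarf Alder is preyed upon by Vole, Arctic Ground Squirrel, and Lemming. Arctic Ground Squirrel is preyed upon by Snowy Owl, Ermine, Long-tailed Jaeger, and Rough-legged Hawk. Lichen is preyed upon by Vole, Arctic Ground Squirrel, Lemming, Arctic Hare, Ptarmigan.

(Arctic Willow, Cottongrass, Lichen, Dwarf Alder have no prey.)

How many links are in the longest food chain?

One longest chain: Arctic Willow → Ptarmigan → Rough-legged Hawk.
It has 3 species and 2 links.

2 links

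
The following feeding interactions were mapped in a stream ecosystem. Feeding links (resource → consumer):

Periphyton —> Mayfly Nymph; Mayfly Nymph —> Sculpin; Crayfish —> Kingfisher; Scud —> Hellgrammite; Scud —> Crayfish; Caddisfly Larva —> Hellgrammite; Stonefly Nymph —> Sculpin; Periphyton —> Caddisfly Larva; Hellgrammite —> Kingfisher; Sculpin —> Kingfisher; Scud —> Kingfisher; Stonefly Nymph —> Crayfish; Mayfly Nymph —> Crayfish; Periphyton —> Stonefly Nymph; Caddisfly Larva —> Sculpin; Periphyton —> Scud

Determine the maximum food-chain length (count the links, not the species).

One longest chain: Periphyton → Stonefly Nymph → Crayfish → Kingfisher.
It has 4 species and 3 links.

3 links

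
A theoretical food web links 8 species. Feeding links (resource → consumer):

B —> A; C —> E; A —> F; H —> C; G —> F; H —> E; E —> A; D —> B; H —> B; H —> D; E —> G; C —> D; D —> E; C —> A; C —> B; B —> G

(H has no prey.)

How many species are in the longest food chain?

6 species

One longest chain: H → C → D → E → G → F.
It has 6 species and 5 links.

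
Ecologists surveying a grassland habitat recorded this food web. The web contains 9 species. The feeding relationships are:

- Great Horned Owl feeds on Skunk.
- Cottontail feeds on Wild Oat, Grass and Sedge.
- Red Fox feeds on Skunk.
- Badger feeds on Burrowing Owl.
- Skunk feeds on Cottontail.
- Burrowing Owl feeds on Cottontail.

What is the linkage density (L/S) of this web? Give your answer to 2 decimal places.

There are L = 8 links among S = 9 species.
L/S = 8/9 = 0.8889 ≈ 0.89.

L/S = 0.89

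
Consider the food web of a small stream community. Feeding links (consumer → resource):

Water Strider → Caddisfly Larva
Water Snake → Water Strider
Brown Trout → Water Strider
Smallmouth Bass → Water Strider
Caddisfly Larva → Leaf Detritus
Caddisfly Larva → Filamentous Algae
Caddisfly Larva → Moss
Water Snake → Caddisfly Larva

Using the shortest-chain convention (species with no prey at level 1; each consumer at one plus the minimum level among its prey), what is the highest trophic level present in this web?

Basal resources (level 1): Leaf Detritus, Moss, Filamentous Algae.
Following each consumer down to its lowest-level prey: Leaf Detritus → Caddisfly Larva → Water Strider → Brown Trout (levels 1 through 4).
All prey of Brown Trout (Water Strider 3) are at level 3 or above, so Brown Trout is at level 1 + 3 = 4.
Every consumer has at least one prey at level 3 or below, so none exceeds level 4.

4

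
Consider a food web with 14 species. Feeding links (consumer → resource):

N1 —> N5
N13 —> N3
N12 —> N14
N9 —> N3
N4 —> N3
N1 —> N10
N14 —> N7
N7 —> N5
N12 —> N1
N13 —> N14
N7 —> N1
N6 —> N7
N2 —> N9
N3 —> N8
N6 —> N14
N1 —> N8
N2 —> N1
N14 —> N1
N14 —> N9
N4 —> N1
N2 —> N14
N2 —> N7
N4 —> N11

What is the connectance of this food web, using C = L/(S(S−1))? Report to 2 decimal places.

The web has S = 14 species and L = 23 feeding links.
C = L / (S(S−1)) = 23 / 182 = 0.1264 ≈ 0.13.

C = 0.13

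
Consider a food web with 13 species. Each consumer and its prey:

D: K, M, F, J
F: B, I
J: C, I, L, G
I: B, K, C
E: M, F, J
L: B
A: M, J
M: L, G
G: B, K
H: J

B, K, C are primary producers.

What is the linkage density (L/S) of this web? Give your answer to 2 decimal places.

There are L = 24 links among S = 13 species.
L/S = 24/13 = 1.8462 ≈ 1.85.

L/S = 1.85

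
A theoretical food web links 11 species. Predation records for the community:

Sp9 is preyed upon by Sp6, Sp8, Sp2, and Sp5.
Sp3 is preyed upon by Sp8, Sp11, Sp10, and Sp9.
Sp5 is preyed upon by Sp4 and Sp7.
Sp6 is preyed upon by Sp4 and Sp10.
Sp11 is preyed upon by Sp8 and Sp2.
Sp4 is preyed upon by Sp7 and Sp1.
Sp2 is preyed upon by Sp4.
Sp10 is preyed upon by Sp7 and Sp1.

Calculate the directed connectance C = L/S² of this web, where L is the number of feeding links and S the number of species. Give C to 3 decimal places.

C = 0.157

The web has S = 11 species and L = 19 feeding links.
C = L / S² = 19 / 121 = 0.1570 ≈ 0.157.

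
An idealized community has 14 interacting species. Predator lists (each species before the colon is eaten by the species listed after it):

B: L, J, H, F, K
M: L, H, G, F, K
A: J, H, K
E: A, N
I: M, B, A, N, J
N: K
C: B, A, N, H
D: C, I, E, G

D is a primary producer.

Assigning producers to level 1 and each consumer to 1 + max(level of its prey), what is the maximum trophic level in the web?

4

Producers (level 1): D.
D → I → M → K gives K level 4.
No species has a prey at level 4, so no species reaches level 5.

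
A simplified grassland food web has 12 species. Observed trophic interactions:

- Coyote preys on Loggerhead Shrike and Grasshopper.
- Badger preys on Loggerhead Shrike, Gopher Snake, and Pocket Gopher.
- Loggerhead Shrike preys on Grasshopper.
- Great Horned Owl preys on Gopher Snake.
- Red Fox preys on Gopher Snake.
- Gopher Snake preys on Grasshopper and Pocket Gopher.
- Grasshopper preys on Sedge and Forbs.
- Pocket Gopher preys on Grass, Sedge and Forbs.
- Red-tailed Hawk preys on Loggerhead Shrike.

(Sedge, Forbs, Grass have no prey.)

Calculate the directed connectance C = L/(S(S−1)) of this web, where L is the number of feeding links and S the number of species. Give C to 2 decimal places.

C = 0.12

The web has S = 12 species and L = 16 feeding links.
C = L / (S(S−1)) = 16 / 132 = 0.1212 ≈ 0.12.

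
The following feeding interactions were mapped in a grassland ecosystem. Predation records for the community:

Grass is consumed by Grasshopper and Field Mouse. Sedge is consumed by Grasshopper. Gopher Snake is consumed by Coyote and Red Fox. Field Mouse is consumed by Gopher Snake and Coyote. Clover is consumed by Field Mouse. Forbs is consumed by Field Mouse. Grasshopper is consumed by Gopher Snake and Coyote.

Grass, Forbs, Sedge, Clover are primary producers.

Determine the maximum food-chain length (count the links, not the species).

3 links

One longest chain: Grass → Field Mouse → Gopher Snake → Red Fox.
It has 4 species and 3 links.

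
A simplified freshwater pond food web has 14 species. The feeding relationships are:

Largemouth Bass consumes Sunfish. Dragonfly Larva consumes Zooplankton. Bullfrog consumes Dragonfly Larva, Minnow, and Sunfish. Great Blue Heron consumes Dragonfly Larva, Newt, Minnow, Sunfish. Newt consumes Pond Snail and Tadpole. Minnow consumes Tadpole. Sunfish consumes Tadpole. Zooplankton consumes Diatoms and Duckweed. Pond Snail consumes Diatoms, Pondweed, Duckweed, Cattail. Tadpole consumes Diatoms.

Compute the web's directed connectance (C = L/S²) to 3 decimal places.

The web has S = 14 species and L = 20 feeding links.
C = L / S² = 20 / 196 = 0.1020 ≈ 0.102.

C = 0.102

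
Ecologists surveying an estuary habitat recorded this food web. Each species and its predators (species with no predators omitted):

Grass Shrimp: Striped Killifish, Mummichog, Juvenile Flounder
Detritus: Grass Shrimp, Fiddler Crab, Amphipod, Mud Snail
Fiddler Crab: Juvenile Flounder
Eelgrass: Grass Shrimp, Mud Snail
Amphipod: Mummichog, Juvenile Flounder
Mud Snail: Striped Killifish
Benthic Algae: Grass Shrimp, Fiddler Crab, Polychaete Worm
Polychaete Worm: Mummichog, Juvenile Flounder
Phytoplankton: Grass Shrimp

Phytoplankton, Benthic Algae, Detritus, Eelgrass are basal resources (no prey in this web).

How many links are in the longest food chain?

One longest chain: Detritus → Mud Snail → Striped Killifish.
It has 3 species and 2 links.

2 links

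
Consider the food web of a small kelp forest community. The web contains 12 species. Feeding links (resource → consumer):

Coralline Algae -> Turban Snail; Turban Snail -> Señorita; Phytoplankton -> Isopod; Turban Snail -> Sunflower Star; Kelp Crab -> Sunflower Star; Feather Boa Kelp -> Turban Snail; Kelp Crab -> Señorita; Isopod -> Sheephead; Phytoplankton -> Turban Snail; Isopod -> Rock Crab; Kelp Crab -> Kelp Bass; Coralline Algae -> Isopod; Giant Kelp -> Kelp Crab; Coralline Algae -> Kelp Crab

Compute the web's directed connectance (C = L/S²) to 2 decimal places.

C = 0.10

The web has S = 12 species and L = 14 feeding links.
C = L / S² = 14 / 144 = 0.0972 ≈ 0.10.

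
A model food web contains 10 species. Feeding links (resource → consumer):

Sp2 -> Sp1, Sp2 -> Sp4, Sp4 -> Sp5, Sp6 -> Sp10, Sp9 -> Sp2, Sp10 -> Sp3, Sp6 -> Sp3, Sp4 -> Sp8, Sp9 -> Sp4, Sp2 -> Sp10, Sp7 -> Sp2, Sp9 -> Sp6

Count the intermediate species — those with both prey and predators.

Intermediate species (has both prey and predators): Sp6, Sp2, Sp4, Sp10.
Count: 4.

4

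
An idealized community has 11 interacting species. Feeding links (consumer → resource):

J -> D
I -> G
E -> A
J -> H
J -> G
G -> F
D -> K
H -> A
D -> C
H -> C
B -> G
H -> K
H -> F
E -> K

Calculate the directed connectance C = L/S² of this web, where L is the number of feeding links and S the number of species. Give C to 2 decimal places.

The web has S = 11 species and L = 14 feeding links.
C = L / S² = 14 / 121 = 0.1157 ≈ 0.12.

C = 0.12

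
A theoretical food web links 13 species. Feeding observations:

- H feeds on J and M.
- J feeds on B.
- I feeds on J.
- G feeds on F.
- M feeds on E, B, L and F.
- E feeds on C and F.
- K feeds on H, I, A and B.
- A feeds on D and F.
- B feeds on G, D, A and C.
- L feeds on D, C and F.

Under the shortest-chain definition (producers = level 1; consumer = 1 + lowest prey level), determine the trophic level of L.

C is a producer → level 1.
L eats C → level 2.

Trophic level 2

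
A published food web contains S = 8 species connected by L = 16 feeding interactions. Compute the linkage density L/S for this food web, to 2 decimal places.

There are L = 16 links among S = 8 species.
L/S = 16/8 = 2.0000 ≈ 2.00.

L/S = 2.00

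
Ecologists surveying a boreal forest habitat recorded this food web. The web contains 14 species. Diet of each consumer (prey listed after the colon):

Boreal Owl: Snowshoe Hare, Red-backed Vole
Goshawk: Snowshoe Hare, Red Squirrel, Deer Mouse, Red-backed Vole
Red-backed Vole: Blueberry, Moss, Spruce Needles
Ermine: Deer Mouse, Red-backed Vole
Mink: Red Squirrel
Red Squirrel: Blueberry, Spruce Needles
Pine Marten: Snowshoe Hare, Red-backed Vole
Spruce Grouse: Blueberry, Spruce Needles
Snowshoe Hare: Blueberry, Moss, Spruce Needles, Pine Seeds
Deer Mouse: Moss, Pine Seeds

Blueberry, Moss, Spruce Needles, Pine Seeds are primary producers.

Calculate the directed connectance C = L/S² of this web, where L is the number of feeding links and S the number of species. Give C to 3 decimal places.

C = 0.122

The web has S = 14 species and L = 24 feeding links.
C = L / S² = 24 / 196 = 0.1224 ≈ 0.122.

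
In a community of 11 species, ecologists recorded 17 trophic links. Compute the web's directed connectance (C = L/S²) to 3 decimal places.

C = 0.140

The web has S = 11 species and L = 17 feeding links.
C = L / S² = 17 / 121 = 0.1405 ≈ 0.140.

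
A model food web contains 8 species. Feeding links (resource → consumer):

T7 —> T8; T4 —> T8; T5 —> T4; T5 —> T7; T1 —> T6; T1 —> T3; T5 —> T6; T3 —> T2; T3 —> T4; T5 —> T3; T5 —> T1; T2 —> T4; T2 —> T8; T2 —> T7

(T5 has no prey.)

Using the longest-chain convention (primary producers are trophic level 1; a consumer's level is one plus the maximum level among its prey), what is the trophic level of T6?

T5 is a producer → level 1.
T1 eats T5 → level 2.
T6 eats T1 (level 2); other prey at levels: T5 1 → level 3.

Trophic level 3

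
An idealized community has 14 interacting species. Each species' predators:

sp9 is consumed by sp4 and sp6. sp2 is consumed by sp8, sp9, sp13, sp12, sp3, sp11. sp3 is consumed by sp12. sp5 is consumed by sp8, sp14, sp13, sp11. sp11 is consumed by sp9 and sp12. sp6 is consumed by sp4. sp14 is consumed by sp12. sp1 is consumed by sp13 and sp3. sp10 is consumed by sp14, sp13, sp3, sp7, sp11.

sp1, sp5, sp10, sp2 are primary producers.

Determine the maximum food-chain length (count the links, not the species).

4 links

One longest chain: sp5 → sp11 → sp9 → sp6 → sp4.
It has 5 species and 4 links.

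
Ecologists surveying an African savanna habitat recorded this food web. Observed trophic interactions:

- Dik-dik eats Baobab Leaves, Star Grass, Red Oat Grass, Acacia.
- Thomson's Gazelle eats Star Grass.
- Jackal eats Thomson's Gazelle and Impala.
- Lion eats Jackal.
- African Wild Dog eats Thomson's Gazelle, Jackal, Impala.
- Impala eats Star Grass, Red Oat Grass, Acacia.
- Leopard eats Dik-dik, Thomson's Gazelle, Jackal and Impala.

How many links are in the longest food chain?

3 links

One longest chain: Star Grass → Thomson's Gazelle → Jackal → Leopard.
It has 4 species and 3 links.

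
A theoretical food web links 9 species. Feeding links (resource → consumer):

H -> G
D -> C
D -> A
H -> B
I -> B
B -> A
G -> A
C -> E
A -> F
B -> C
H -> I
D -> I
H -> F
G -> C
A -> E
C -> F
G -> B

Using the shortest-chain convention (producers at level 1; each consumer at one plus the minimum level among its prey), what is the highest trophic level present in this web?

Producers (level 1): H, D.
Following each consumer down to its lowest-level prey: D → C → E (levels 1 through 3).
All prey of E (C 2, A 2) are at level 2 or above, so E is at level 1 + 2 = 3.
Every consumer has at least one prey at level 2 or below, so none exceeds level 3.

3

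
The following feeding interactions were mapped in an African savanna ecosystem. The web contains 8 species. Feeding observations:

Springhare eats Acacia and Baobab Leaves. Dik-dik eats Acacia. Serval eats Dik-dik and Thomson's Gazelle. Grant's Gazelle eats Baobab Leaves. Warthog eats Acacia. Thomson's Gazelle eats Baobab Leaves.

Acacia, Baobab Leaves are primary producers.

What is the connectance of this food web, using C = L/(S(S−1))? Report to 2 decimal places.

C = 0.14

The web has S = 8 species and L = 8 feeding links.
C = L / (S(S−1)) = 8 / 56 = 0.1429 ≈ 0.14.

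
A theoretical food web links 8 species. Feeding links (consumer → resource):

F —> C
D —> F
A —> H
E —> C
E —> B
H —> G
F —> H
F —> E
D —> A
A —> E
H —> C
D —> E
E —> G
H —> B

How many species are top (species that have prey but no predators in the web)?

Top species (has prey, but nothing eats it): D.
Count: 1.

1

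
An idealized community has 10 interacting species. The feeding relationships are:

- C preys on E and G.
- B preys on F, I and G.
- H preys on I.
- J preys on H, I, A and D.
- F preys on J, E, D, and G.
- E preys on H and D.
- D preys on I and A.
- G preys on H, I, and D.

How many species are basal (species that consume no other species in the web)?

2

Basal species (no prey listed): A, I.
Count: 2.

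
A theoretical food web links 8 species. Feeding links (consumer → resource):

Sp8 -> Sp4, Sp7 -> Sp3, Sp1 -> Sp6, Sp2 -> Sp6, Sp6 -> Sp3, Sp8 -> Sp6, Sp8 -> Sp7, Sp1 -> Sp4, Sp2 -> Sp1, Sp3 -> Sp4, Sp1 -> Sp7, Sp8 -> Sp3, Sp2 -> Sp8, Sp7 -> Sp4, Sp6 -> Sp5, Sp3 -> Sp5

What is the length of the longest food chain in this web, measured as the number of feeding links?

One longest chain: Sp5 → Sp3 → Sp6 → Sp1 → Sp2.
It has 5 species and 4 links.

4 links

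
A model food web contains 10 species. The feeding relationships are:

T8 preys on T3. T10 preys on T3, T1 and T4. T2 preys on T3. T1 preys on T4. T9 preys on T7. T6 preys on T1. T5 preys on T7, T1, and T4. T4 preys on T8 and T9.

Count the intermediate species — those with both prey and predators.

4

Intermediate species (has both prey and predators): T9, T8, T4, T1.
Count: 4.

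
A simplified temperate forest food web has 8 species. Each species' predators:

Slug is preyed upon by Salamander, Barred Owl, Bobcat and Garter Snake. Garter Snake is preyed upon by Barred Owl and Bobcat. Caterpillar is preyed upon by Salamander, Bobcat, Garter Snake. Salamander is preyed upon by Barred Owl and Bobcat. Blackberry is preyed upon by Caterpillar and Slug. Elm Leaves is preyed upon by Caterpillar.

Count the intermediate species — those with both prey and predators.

4

Intermediate species (has both prey and predators): Caterpillar, Slug, Salamander, Garter Snake.
Count: 4.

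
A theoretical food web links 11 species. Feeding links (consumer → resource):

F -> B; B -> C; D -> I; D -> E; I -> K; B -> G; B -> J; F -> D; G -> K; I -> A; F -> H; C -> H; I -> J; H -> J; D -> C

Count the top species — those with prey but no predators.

Top species (has prey, but nothing eats it): F.
Count: 1.

1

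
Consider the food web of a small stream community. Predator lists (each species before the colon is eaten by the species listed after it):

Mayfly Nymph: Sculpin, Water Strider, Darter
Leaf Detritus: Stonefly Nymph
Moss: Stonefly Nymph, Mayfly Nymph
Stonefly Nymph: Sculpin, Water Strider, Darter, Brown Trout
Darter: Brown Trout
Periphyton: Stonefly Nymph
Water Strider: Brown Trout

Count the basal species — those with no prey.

Basal species (no prey listed): Periphyton, Leaf Detritus, Moss.
Count: 3.

3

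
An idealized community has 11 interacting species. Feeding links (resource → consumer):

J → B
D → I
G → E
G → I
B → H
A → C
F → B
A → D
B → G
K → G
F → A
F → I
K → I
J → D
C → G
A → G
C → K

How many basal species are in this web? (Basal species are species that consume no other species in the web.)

Basal species (no prey listed): J, F.
Count: 2.

2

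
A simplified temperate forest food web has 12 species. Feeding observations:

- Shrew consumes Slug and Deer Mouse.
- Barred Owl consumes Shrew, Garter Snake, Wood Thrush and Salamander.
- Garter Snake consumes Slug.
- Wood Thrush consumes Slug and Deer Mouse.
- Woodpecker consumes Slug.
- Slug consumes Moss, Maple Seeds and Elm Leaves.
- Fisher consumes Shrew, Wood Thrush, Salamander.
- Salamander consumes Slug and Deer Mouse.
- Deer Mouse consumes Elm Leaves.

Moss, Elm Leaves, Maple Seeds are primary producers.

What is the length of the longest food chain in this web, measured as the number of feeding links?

One longest chain: Elm Leaves → Deer Mouse → Wood Thrush → Barred Owl.
It has 4 species and 3 links.

3 links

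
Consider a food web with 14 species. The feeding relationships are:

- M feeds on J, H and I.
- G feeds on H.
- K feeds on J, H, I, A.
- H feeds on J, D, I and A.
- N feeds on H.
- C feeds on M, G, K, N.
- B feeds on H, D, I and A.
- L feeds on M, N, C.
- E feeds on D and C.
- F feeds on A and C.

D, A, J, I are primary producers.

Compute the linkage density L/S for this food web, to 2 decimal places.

L/S = 2.00

There are L = 28 links among S = 14 species.
L/S = 28/14 = 2.0000 ≈ 2.00.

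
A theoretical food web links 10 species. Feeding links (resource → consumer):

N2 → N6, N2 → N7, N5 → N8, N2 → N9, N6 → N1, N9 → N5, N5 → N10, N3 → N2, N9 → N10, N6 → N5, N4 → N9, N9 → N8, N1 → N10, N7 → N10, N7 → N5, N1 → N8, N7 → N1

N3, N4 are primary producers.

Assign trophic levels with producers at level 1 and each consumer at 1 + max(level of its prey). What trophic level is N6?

N3 is a producer → level 1.
N2 eats N3 → level 2.
N6 eats N2 → level 3.

Trophic level 3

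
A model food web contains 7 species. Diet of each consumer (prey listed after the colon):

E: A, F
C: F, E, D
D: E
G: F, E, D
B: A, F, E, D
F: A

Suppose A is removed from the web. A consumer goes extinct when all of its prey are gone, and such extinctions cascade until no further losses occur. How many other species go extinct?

6

Remove A.
Round 1: F (all prey gone) → extinct.
Round 2: E (all prey gone) → extinct.
Round 3: D (all prey gone) → extinct.
Round 4: G (all prey gone), C (all prey gone), B (all prey gone) → extinct.
No further losses. Total secondary extinctions: 6.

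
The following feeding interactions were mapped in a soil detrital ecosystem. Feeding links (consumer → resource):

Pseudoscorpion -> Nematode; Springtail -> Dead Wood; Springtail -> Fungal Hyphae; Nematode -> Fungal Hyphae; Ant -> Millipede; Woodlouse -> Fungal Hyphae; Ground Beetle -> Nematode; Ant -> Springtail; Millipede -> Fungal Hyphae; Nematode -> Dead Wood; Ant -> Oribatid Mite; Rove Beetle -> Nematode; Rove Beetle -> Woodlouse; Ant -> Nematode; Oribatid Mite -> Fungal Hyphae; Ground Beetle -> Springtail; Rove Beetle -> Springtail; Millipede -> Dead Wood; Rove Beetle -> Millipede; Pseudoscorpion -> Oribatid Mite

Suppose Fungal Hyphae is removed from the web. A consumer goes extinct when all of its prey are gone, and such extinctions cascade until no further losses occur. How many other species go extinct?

2

Remove Fungal Hyphae.
Round 1: Oribatid Mite (all prey gone), Woodlouse (all prey gone) → extinct.
No further losses. Total secondary extinctions: 2.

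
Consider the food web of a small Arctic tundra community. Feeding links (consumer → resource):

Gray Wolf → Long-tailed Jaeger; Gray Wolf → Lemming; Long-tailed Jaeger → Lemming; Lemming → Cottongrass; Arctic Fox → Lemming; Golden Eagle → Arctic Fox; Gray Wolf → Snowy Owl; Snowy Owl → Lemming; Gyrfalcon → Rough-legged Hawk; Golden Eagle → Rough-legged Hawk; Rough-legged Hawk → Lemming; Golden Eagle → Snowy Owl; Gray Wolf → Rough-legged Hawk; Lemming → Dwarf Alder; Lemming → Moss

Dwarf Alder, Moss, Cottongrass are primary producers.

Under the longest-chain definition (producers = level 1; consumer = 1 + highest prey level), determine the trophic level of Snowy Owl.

Trophic level 3

Dwarf Alder is a producer → level 1.
Lemming eats Dwarf Alder (level 1); other prey at levels: Moss 1, Cottongrass 1 → level 2.
Snowy Owl eats Lemming → level 3.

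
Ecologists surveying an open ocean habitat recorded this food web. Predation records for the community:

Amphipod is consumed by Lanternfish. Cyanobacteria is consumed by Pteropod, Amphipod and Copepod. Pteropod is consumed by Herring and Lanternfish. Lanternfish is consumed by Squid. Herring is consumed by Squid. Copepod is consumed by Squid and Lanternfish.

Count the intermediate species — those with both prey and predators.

5

Intermediate species (has both prey and predators): Amphipod, Copepod, Pteropod, Herring, Lanternfish.
Count: 5.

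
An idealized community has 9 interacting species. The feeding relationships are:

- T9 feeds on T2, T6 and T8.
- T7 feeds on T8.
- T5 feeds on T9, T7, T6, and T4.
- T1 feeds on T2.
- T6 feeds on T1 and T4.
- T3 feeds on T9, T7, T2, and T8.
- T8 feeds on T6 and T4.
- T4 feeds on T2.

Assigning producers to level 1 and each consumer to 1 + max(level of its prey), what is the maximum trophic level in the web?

6

Producers (level 1): T2.
T2 → T4 → T6 → T8 → T7 → T3 gives T3 level 6.
No species has a prey at level 6, so no species reaches level 7.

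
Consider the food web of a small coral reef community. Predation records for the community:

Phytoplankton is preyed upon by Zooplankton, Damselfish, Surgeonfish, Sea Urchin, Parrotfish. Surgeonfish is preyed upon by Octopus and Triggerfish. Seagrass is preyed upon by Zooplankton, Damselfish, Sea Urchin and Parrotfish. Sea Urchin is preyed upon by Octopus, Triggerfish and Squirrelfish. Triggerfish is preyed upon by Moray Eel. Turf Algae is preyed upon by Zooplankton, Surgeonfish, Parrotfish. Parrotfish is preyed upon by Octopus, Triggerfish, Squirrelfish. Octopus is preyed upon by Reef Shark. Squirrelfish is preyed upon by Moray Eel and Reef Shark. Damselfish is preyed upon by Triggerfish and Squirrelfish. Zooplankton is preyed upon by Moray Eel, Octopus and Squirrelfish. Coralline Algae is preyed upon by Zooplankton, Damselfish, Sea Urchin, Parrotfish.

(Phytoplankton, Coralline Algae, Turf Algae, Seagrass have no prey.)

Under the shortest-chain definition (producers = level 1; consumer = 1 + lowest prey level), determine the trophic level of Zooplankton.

Phytoplankton is a producer → level 1.
Zooplankton eats Phytoplankton → level 2.

Trophic level 2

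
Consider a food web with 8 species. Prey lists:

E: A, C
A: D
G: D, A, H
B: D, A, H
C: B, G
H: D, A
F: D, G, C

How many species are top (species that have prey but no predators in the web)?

Top species (has prey, but nothing eats it): E, F.
Count: 2.

2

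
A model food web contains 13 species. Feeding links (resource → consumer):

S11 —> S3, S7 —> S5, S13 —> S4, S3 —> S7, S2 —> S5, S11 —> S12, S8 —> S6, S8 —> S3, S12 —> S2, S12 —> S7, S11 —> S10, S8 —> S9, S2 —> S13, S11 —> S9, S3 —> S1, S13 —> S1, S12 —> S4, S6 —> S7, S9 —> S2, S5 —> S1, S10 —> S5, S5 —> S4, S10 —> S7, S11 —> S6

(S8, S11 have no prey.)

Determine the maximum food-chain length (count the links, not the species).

4 links

One longest chain: S8 → S9 → S2 → S13 → S1.
It has 5 species and 4 links.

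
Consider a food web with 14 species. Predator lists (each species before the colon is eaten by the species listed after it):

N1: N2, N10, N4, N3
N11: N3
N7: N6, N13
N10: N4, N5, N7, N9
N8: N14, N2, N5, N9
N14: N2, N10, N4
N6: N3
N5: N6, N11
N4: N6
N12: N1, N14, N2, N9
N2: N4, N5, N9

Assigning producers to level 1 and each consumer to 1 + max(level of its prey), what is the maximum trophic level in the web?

6

Producers (level 1): N8, N12.
N12 → N1 → N10 → N7 → N6 → N3 gives N3 level 6.
No species has a prey at level 6, so no species reaches level 7.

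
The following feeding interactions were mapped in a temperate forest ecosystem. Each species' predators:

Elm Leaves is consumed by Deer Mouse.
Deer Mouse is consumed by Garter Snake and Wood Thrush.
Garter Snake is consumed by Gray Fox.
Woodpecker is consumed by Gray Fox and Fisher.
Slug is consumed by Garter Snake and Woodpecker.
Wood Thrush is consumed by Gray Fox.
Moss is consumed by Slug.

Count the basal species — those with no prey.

Basal species (no prey listed): Elm Leaves, Moss.
Count: 2.

2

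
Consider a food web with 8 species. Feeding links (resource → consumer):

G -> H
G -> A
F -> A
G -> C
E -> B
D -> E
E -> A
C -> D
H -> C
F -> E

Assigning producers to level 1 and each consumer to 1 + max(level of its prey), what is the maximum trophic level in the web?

Producers (level 1): F, G.
G → H → C → D → E → A gives A level 6.
No species has a prey at level 6, so no species reaches level 7.

6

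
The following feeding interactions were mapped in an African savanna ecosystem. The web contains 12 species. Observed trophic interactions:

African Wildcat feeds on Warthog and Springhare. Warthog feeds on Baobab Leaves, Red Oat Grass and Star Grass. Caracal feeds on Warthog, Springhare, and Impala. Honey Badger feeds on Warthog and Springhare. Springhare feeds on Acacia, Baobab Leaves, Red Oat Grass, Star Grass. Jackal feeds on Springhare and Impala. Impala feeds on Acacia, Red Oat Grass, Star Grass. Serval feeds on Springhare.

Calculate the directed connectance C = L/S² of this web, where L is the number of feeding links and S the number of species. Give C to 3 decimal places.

C = 0.139

The web has S = 12 species and L = 20 feeding links.
C = L / S² = 20 / 144 = 0.1389 ≈ 0.139.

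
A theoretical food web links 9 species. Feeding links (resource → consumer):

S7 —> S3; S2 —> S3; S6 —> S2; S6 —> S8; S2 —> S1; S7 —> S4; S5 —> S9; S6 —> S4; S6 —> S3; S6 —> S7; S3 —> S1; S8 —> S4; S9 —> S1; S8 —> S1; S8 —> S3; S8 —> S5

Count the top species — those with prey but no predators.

Top species (has prey, but nothing eats it): S4, S1.
Count: 2.

2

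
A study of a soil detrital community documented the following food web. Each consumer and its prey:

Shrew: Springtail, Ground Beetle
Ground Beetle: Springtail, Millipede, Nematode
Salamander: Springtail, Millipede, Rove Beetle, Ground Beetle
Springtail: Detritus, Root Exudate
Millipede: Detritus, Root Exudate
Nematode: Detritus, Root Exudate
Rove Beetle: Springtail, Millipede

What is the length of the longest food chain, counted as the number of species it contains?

4 species

One longest chain: Detritus → Springtail → Ground Beetle → Shrew.
It has 4 species and 3 links.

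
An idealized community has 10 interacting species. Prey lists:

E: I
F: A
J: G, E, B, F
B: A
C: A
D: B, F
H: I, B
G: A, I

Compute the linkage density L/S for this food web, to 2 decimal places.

There are L = 14 links among S = 10 species.
L/S = 14/10 = 1.4000 ≈ 1.40.

L/S = 1.40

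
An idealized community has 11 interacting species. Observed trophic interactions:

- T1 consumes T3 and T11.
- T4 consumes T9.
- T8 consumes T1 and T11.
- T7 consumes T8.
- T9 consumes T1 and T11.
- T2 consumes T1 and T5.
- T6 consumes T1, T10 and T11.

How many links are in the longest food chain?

One longest chain: T3 → T1 → T8 → T7.
It has 4 species and 3 links.

3 links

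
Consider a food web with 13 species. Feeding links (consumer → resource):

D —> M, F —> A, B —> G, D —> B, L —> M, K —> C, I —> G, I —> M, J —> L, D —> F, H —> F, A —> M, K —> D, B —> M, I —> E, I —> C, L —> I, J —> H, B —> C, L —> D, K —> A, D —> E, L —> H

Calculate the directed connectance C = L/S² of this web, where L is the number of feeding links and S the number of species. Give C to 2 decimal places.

The web has S = 13 species and L = 23 feeding links.
C = L / S² = 23 / 169 = 0.1361 ≈ 0.14.

C = 0.14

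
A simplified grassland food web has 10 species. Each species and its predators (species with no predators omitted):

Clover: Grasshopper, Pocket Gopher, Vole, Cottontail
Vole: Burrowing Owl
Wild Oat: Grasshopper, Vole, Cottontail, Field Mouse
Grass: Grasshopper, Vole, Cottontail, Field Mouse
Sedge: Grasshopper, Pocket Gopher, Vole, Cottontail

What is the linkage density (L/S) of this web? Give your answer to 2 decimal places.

There are L = 17 links among S = 10 species.
L/S = 17/10 = 1.7000 ≈ 1.70.

L/S = 1.70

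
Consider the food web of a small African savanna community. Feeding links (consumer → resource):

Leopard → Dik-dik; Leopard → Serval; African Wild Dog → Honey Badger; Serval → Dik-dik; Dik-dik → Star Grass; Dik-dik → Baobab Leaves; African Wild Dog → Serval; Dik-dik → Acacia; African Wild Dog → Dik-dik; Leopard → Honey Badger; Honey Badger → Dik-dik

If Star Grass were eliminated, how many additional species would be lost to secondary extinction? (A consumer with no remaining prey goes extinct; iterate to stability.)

0

Remove Star Grass.
Every predator of it retains at least one other prey: Dik-dik still has Acacia, Baobab Leaves.
No consumer loses all prey, so no secondary extinctions occur.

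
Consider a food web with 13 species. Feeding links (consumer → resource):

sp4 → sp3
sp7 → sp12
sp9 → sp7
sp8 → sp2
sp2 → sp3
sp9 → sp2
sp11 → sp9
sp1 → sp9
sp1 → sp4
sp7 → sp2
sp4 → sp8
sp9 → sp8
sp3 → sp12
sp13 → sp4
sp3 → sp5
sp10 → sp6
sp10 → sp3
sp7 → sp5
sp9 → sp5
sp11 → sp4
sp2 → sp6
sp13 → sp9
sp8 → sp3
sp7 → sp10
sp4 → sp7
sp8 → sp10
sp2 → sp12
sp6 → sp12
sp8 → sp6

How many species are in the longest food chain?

6 species

One longest chain: sp5 → sp3 → sp2 → sp7 → sp9 → sp1.
It has 6 species and 5 links.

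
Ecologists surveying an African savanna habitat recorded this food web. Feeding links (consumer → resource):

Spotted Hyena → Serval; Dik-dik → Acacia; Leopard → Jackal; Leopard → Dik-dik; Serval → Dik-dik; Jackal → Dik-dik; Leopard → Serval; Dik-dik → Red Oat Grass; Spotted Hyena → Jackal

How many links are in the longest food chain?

One longest chain: Red Oat Grass → Dik-dik → Jackal → Spotted Hyena.
It has 4 species and 3 links.

3 links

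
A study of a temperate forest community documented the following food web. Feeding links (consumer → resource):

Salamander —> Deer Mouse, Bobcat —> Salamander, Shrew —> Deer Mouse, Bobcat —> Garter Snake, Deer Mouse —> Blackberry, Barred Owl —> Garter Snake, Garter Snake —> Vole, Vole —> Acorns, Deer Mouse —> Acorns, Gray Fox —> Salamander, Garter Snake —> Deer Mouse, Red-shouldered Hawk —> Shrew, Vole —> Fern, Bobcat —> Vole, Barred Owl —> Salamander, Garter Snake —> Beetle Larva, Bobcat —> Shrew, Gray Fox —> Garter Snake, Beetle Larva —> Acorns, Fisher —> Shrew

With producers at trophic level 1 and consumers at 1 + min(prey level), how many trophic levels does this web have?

4

Producers (level 1): Blackberry, Acorns, Fern.
Following each consumer down to its lowest-level prey: Blackberry → Deer Mouse → Shrew → Fisher (levels 1 through 4).
All prey of Fisher (Shrew 3) are at level 3 or above, so Fisher is at level 1 + 3 = 4.
Every consumer has at least one prey at level 3 or below, so none exceeds level 4.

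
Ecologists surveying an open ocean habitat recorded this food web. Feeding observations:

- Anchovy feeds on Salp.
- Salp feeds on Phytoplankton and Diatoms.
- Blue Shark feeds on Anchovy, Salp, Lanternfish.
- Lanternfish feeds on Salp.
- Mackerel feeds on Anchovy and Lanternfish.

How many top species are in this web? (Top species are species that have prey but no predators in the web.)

Top species (has prey, but nothing eats it): Blue Shark, Mackerel.
Count: 2.

2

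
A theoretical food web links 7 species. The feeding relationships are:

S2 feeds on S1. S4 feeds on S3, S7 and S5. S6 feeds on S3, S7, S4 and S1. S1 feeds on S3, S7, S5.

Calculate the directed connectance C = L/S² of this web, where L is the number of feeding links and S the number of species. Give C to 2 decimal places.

The web has S = 7 species and L = 11 feeding links.
C = L / S² = 11 / 49 = 0.2245 ≈ 0.22.

C = 0.22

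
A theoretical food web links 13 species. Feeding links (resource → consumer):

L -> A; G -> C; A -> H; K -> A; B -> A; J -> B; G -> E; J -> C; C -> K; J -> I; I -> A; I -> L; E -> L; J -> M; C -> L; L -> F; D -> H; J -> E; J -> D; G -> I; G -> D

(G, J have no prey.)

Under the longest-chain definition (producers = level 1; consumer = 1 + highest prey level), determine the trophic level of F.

G is a producer → level 1.
I eats G (level 1); other prey at levels: J 1 → level 2.
L eats I (level 2); other prey at levels: C 2, E 2 → level 3.
F eats L → level 4.

Trophic level 4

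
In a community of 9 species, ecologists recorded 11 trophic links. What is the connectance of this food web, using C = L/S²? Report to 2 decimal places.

The web has S = 9 species and L = 11 feeding links.
C = L / S² = 11 / 81 = 0.1358 ≈ 0.14.

C = 0.14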